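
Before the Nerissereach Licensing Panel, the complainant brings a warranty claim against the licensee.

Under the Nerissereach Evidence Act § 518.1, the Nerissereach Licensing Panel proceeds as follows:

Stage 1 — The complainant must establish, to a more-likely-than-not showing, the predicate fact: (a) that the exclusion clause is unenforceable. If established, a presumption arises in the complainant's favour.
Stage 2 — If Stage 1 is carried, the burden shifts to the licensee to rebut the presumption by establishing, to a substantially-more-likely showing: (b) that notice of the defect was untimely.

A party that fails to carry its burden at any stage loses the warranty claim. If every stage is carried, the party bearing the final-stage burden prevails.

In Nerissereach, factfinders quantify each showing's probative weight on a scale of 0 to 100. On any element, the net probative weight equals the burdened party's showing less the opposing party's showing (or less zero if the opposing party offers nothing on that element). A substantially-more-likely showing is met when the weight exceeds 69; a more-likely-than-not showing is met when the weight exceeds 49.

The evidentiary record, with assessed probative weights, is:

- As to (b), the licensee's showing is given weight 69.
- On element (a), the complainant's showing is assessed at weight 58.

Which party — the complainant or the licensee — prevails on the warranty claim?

At Stage 1 the complainant must meet a more-likely-than-not showing (weight exceeds 49): on (a) the weight is 58, > 49, so (a) meets the standard.
  Stage 1 carried; the burden shifts to the licensee.
At Stage 2 the licensee must meet a substantially-more-likely showing (weight exceeds 69): on (b) the weight is 69, which does not exceed 69, so (b) does not meet the standard.
  Not every element is met, so the licensee fails to carry Stage 2.
The complainant prevails.

complainant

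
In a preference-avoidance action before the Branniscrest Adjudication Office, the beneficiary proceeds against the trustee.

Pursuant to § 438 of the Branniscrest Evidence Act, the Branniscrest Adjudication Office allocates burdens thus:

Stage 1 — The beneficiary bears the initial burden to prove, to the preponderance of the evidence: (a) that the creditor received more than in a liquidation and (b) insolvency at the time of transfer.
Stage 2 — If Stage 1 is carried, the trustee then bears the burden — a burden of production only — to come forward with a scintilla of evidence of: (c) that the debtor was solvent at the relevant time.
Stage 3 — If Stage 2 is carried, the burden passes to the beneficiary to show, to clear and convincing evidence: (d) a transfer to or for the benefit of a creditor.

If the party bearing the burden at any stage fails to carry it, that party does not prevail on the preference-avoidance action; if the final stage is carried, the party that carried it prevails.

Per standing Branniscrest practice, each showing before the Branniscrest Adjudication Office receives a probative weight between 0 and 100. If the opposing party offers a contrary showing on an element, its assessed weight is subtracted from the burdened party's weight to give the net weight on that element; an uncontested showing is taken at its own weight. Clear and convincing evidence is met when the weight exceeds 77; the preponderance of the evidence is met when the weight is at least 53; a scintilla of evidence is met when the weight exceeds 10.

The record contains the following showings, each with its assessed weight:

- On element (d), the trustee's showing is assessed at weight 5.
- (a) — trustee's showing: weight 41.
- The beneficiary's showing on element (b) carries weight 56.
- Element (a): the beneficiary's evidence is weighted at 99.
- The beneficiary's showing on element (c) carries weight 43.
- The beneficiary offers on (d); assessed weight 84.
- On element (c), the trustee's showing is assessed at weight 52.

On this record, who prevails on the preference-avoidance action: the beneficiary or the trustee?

beneficiary

At Stage 1 the beneficiary must meet the preponderance of the evidence (weight is at least 53): on (a) the weight is 99 less the opposing 41 gives net 58, ≥ 53, so (a) meets the standard; on (b) the weight is 56, which does reach 53, so (b) meets the standard.
  Stage 1 is satisfied; the onus moves to the trustee.
At Stage 2 the trustee must meet a scintilla of evidence (weight exceeds 10): on (c) the weight is 52 less the opposing 43 gives net 9, which does not exceed 10, so (c) does not meet the standard.
  The trustee does not carry Stage 2.
So the beneficiary prevails.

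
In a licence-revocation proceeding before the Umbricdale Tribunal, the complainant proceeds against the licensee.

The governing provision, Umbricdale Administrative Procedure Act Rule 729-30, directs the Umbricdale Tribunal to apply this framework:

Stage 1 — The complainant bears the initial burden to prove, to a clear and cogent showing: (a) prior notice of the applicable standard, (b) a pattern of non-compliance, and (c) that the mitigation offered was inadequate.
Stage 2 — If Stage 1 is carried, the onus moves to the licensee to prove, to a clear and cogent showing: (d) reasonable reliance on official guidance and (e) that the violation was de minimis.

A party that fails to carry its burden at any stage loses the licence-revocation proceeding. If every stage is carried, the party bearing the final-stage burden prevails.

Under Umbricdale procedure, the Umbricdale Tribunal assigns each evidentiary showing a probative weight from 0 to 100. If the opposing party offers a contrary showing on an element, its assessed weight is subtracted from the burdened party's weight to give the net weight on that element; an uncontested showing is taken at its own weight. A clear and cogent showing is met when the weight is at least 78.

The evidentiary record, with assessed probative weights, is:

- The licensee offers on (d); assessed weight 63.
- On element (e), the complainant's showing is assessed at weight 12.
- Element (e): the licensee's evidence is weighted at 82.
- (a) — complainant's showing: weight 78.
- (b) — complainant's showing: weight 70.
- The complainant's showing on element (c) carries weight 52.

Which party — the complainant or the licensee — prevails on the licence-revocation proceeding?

Stage 1 (complainant, a clear and cogent showing, weight is at least 78): (a) 78 ≥ 78 — meets; (b) 70 < 78 — fails; (c) 52 < 78 — fails.
  The complainant does not carry Stage 1.
The analysis ends at Stage 1; the licensee prevails.

licensee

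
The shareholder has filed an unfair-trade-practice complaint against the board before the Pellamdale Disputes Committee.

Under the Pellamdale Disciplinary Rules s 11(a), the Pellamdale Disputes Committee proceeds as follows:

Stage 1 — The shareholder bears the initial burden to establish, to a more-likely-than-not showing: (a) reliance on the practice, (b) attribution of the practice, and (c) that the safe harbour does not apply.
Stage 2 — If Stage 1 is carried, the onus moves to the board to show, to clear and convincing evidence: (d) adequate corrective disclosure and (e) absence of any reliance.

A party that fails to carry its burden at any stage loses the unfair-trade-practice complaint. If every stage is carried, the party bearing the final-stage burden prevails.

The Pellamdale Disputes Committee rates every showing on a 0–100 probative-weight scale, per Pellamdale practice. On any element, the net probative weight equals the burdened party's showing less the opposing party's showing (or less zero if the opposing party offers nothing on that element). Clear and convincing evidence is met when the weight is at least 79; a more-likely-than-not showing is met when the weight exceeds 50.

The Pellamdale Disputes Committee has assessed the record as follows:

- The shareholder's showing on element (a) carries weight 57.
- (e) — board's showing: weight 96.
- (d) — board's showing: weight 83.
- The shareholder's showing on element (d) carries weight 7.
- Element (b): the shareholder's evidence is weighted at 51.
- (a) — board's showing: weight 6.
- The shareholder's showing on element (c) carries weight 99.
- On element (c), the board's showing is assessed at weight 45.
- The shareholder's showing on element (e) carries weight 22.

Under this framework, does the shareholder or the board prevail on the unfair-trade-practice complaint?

shareholder

Stage 1 — burden on shareholder; standard: a more-likely-than-not showing (weight exceeds 50).
    (a): 57 − 6 = 51 > 50 [met]
    (b): 51 > 50 [met]
    (c): 99 − 45 = 54 > 50 [met]
  All elements met. The burden passes to the board.
Stage 2 — burden on board; standard: clear and convincing evidence (weight is at least 79).
    (d): 83 − 7 = 76 < 79 [not met]
    (e): 96 − 22 = 74 < 79 [not met]
  Stage 2 not carried; the board fails its burden.
The analysis ends at Stage 2; the shareholder prevails.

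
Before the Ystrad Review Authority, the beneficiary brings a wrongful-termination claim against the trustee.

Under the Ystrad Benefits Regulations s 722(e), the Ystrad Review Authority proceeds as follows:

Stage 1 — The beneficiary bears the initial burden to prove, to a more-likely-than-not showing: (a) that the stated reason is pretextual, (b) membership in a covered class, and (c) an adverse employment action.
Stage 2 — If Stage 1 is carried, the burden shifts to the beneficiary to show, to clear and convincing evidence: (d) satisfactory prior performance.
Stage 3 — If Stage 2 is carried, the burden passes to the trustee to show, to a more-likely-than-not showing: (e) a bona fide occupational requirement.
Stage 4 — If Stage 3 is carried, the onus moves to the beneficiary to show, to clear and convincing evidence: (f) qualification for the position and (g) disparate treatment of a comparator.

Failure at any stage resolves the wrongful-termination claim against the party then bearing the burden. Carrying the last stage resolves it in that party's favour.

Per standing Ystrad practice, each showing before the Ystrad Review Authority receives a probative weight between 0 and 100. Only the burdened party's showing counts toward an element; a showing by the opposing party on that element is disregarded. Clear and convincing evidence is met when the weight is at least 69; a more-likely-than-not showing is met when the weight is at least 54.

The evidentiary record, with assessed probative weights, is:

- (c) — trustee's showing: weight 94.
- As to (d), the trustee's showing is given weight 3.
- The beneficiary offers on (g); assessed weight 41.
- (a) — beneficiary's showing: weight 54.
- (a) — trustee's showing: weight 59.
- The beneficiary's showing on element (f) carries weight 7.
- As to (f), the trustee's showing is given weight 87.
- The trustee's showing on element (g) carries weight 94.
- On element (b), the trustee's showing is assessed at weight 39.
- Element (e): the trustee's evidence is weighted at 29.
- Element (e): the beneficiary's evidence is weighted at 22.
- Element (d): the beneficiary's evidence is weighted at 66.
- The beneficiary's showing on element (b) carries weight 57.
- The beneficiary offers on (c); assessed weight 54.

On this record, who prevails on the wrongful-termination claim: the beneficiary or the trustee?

At Stage 1 the beneficiary must meet a more-likely-than-not showing (weight is at least 54): on (a) the weight is 54 (the trustee's 59 is given no effect), ≥ 54, so (a) meets the standard; on (b) the weight is 57 (the trustee's 39 is given no effect), which does reach 54, so (b) meets the standard; on (c) the weight is 54 (the trustee's 94 is given no effect), ≥ 54, so (c) meets the standard.
  Stage 1 is satisfied; the beneficiary continues to bear the burden.
At Stage 2 the beneficiary must meet clear and convincing evidence (weight is at least 69): on (d) the weight is 66 (the trustee's 3 is given no effect), < 69, so (d) does not meet the standard.
  Stage 2 not carried; the beneficiary fails its burden.
The trustee prevails.

trustee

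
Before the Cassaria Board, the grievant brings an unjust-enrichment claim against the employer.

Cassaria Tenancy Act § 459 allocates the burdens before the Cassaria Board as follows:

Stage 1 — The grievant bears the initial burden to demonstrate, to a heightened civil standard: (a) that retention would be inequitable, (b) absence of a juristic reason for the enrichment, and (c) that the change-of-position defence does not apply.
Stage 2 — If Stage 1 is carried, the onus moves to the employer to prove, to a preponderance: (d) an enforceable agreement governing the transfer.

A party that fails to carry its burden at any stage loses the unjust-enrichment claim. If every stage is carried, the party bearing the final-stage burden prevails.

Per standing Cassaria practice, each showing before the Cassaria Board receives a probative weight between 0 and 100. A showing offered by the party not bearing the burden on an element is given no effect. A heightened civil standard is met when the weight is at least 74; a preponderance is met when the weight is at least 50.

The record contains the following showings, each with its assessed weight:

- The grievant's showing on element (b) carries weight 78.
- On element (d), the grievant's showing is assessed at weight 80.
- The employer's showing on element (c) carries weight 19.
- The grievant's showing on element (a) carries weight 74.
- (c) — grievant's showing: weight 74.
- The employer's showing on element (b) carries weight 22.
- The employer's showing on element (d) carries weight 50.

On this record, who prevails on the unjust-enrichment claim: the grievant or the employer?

employer

Stage 1 (grievant, a heightened civil standard, weight is at least 74): (a) 74 ≥ 74 — meets; (b) 78 (employer's 22 disregarded) ≥ 74 — meets; (c) 74 (employer's 19 disregarded) ≥ 74 — meets.
  All elements met. The burden passes to the employer.
Stage 2 (employer, a preponderance, weight is at least 50): (d) 50 (grievant's 80 disregarded) ≥ 50 — meets.
  Stage 2 carried; the final stage is satisfied.
All stages carried — the employer prevails.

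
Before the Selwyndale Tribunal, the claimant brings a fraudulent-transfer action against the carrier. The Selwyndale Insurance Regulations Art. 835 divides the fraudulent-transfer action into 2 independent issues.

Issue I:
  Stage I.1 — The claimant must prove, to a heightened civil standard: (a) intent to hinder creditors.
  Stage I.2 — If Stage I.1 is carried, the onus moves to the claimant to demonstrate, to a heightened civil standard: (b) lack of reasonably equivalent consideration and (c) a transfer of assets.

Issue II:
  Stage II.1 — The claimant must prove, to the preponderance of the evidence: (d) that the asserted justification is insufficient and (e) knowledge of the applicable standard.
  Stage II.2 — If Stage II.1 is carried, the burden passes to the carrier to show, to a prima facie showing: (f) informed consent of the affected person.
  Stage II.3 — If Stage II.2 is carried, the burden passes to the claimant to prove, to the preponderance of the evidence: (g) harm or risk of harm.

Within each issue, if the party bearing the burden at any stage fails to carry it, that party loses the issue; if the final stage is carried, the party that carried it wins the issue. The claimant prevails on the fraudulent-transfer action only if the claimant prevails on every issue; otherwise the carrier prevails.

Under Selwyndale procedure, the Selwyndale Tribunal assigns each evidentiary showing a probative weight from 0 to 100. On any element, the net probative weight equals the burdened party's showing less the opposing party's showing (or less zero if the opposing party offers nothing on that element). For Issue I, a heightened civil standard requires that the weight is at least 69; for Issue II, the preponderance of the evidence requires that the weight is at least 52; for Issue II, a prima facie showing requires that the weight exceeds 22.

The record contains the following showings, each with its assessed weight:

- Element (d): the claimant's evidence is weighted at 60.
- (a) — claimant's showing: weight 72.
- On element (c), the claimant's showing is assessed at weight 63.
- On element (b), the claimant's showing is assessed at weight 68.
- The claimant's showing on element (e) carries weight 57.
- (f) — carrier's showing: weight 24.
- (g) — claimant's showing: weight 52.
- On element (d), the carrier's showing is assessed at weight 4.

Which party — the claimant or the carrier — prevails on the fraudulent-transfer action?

carrier

— Issue I —
At Stage I.1 the claimant must meet a heightened civil standard (weight is at least 69): on (a) the weight is 72, ≥ 69, so (a) meets the standard.
  Stage I.1 carried; the burden remains with the claimant.
At Stage I.2 the claimant must meet a heightened civil standard (weight is at least 69): on (b) the weight is 68, < 69, so (b) does not meet the standard; on (c) the weight is 63, < 69, so (c) does not meet the standard.
  The claimant does not carry Stage I.2.
So the carrier prevails on this issue.
— Issue II —
Stage II.1 — burden on claimant; standard: the preponderance of the evidence (weight is at least 52).
    (d): 60 − 4 = 56 ≥ 52 [met]
    (e): 57 ≥ 52 [met]
  All elements met. The burden passes to the carrier.
Stage II.2 — burden on carrier; standard: a prima facie showing (weight exceeds 22).
    (f): 24 > 22 [met]
  Stage II.2 is satisfied; the onus moves to the claimant.
Stage II.3 — burden on claimant; standard: the preponderance of the evidence (weight is at least 52).
    (g): 52 ≥ 52 [met]
  Stage II.3 carried; the final stage is satisfied.
All stages carried — the claimant prevails on this issue.
Per-issue: Issue I → carrier; Issue II → claimant. The claimant must prevail on every issue; overall, the carrier prevails.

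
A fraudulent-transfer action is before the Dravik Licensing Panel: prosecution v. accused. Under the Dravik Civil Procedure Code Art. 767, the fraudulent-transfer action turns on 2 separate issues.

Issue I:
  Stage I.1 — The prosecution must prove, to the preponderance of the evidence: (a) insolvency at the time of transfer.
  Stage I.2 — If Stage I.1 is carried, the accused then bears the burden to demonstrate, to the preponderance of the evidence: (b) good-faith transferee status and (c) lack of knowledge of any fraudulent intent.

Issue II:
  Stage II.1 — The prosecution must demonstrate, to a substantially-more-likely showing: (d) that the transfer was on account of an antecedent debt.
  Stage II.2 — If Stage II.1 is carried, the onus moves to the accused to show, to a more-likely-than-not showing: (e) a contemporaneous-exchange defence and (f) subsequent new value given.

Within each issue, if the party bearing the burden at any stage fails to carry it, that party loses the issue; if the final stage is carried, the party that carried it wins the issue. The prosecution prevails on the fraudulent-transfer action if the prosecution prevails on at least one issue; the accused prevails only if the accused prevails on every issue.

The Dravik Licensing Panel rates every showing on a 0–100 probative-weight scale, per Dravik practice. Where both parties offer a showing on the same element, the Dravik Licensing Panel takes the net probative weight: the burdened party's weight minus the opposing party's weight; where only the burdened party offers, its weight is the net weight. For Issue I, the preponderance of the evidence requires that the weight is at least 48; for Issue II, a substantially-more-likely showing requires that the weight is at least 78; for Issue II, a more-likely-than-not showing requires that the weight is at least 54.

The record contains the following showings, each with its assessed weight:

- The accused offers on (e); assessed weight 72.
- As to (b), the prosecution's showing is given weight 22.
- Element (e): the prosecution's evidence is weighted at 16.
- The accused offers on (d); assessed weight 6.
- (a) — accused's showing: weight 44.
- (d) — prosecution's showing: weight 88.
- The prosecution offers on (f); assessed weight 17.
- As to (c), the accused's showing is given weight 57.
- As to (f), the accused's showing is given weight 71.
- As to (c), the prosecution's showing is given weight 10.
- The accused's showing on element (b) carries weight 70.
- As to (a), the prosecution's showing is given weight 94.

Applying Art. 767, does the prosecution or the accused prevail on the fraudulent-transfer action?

prosecution

— Issue I —
Stage I.1 — burden on prosecution; standard: the preponderance of the evidence (weight is at least 48).
    (a): 94 − 44 = 50 ≥ 48 [met]
  All elements met. The burden passes to the accused.
Stage I.2 — burden on accused; standard: the preponderance of the evidence (weight is at least 48).
    (b): 70 − 22 = 48 ≥ 48 [met]
    (c): 57 − 10 = 47 < 48 [not met]
  The accused does not carry Stage I.2.
So the prosecution prevails on this issue.
— Issue II —
At Stage II.1 the prosecution must meet a substantially-more-likely showing (weight is at least 78): on (d) the weight is 88 less the opposing 6 gives net 82, which does reach 78, so (d) meets the standard.
  Stage II.1 is satisfied; the onus moves to the accused.
At Stage II.2 the accused must meet a more-likely-than-not showing (weight is at least 54): on (e) the weight is 72 less the opposing 16 gives net 56, which does reach 54, so (e) meets the standard; on (f) the weight is 71 less the opposing 17 gives net 54, ≥ 54, so (f) meets the standard.
  All elements met at the final stage.
With every stage satisfied, the accused prevails on this issue.
Per-issue: Issue I → prosecution; Issue II → accused. The prosecution must prevail on at least one issue; overall, the prosecution prevails.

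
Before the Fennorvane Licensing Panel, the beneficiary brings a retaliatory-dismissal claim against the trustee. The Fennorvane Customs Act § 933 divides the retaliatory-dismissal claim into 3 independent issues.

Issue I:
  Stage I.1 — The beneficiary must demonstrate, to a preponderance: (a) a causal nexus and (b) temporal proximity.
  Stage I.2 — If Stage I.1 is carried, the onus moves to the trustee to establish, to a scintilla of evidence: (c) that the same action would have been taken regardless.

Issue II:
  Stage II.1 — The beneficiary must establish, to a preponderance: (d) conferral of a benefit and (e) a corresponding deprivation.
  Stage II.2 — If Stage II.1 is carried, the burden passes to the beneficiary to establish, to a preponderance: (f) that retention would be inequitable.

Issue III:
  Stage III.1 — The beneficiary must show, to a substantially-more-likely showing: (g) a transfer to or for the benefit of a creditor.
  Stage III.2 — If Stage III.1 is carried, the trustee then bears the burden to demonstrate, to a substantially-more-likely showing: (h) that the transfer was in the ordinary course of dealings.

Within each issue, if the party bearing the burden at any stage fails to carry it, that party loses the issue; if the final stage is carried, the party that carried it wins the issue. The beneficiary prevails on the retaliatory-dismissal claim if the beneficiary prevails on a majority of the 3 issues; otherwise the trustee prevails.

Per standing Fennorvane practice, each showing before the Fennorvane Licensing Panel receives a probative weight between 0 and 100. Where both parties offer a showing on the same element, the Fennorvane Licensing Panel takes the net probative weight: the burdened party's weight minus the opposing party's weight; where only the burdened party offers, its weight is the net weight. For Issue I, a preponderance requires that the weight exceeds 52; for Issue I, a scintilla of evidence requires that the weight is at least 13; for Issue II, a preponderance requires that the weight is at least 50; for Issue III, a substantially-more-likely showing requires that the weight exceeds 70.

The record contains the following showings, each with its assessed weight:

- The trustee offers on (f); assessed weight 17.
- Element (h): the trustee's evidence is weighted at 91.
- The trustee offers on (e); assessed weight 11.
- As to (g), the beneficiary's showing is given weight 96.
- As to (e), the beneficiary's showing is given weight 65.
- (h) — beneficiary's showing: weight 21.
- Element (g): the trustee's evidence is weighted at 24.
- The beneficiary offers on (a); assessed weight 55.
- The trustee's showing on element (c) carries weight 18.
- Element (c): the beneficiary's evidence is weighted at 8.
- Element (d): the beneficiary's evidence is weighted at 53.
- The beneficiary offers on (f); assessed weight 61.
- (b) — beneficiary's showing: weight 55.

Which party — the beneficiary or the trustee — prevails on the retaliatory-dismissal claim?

beneficiary

— Issue I —
Stage I.1 (beneficiary, a preponderance, weight exceeds 52): (a) 55 > 52 — meets; (b) 55 > 52 — meets.
  The beneficiary carries Stage I.1; the trustee now bears the burden.
Stage I.2 (trustee, a scintilla of evidence, weight is at least 13): (c) net 18−8=10 < 13 — fails.
  Stage I.2 not carried; the trustee fails its burden.
So the beneficiary prevails on this issue.
— Issue II —
Stage II.1 (beneficiary, a preponderance, weight is at least 50): (d) 53 ≥ 50 — meets; (e) net 65−11=54 ≥ 50 — meets.
  Stage II.1 is satisfied; the beneficiary continues to bear the burden.
Stage II.2 (beneficiary, a preponderance, weight is at least 50): (f) net 61−17=44 < 50 — fails.
  The beneficiary does not carry Stage II.2.
The trustee prevails on this issue.
— Issue III —
Stage III.1 (beneficiary, a substantially-more-likely showing, weight exceeds 70): (g) net 96−24=72 > 70 — meets.
  Stage III.1 carried; the burden shifts to the trustee.
Stage III.2 (trustee, a substantially-more-likely showing, weight exceeds 70): (h) net 91−21=70 ≤ 70 — fails.
  Not every element is met, so the trustee fails to carry Stage III.2.
The beneficiary prevails on this issue.
Per-issue: Issue I → beneficiary; Issue II → trustee; Issue III → beneficiary. The beneficiary must prevail on a majority of issues; overall, the beneficiary prevails.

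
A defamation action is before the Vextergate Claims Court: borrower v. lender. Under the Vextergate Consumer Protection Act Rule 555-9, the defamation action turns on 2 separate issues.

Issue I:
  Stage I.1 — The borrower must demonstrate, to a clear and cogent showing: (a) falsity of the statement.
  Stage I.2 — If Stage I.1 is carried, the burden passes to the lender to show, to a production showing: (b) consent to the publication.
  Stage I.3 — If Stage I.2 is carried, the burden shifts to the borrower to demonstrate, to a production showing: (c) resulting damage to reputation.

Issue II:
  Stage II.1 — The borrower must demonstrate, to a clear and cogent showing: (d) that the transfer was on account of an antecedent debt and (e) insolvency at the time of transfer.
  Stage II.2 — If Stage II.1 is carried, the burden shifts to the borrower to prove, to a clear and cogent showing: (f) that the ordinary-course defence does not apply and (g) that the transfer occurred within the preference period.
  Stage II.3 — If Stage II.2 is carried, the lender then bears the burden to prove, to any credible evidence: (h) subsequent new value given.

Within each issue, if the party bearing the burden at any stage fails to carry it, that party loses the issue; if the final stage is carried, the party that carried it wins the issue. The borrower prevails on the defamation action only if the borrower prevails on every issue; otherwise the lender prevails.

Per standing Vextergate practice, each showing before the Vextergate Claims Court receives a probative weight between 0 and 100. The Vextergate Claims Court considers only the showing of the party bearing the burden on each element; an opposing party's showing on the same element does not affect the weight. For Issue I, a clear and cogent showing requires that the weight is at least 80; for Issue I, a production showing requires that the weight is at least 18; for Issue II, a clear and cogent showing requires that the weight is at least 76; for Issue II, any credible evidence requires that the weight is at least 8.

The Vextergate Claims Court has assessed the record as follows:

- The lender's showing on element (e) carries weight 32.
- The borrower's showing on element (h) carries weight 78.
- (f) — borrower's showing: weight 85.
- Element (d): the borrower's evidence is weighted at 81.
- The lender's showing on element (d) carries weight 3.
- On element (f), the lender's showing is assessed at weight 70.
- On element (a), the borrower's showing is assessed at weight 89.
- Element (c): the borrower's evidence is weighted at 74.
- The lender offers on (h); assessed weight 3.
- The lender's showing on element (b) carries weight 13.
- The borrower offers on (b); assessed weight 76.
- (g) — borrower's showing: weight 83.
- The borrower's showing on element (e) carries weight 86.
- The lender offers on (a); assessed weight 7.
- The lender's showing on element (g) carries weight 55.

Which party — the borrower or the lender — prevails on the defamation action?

— Issue I —
At Stage I.1 the borrower must meet a clear and cogent showing (weight is at least 80): on (a) the weight is 89 (the lender's 7 is given no effect), which does reach 80, so (a) meets the standard.
  All elements met. The burden passes to the lender.
At Stage I.2 the lender must meet a production showing (weight is at least 18): on (b) the weight is 13 (the borrower's 76 is given no effect), which does not reach 18, so (b) does not meet the standard.
  Not every element is met, so the lender fails to carry Stage I.2.
The borrower prevails on this issue.
— Issue II —
Stage II.1 (borrower, a clear and cogent showing, weight is at least 76): (d) 81 (lender's 3 disregarded) ≥ 76 — meets; (e) 86 (lender's 32 disregarded) ≥ 76 — meets.
  Stage II.1 is satisfied; the borrower continues to bear the burden.
Stage II.2 (borrower, a clear and cogent showing, weight is at least 76): (f) 85 (lender's 70 disregarded) ≥ 76 — meets; (g) 83 (lender's 55 disregarded) ≥ 76 — meets.
  All elements met. The burden passes to the lender.
Stage II.3 (lender, any credible evidence, weight is at least 8): (h) 3 (borrower's 78 disregarded) < 8 — fails.
  Stage II.3 not carried; the lender fails its burden.
The borrower prevails on this issue.
Per-issue: Issue I → borrower; Issue II → borrower. The borrower must prevail on every issue; overall, the borrower prevails.

borrower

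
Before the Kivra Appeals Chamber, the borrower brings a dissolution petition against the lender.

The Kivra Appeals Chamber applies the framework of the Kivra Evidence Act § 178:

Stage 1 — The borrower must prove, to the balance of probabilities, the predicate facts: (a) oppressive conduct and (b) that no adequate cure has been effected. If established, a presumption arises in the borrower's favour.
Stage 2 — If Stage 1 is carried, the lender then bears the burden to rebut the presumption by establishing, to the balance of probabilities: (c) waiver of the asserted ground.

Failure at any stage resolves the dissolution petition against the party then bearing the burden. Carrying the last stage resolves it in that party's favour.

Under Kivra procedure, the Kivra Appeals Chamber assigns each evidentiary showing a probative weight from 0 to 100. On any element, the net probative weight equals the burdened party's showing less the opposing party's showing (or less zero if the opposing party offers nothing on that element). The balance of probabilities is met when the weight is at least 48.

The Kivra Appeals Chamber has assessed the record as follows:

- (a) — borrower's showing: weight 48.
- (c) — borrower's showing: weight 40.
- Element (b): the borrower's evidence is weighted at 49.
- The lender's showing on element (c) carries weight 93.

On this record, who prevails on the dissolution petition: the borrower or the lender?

Stage 1 (borrower, the balance of probabilities, weight is at least 48): (a) 48 ≥ 48 — meets; (b) 49 ≥ 48 — meets.
  All elements met. The burden passes to the lender.
Stage 2 (lender, the balance of probabilities, weight is at least 48): (c) net 93−40=53 ≥ 48 — meets.
  The lender carries the last stage.
With every stage satisfied, the lender prevails.

lender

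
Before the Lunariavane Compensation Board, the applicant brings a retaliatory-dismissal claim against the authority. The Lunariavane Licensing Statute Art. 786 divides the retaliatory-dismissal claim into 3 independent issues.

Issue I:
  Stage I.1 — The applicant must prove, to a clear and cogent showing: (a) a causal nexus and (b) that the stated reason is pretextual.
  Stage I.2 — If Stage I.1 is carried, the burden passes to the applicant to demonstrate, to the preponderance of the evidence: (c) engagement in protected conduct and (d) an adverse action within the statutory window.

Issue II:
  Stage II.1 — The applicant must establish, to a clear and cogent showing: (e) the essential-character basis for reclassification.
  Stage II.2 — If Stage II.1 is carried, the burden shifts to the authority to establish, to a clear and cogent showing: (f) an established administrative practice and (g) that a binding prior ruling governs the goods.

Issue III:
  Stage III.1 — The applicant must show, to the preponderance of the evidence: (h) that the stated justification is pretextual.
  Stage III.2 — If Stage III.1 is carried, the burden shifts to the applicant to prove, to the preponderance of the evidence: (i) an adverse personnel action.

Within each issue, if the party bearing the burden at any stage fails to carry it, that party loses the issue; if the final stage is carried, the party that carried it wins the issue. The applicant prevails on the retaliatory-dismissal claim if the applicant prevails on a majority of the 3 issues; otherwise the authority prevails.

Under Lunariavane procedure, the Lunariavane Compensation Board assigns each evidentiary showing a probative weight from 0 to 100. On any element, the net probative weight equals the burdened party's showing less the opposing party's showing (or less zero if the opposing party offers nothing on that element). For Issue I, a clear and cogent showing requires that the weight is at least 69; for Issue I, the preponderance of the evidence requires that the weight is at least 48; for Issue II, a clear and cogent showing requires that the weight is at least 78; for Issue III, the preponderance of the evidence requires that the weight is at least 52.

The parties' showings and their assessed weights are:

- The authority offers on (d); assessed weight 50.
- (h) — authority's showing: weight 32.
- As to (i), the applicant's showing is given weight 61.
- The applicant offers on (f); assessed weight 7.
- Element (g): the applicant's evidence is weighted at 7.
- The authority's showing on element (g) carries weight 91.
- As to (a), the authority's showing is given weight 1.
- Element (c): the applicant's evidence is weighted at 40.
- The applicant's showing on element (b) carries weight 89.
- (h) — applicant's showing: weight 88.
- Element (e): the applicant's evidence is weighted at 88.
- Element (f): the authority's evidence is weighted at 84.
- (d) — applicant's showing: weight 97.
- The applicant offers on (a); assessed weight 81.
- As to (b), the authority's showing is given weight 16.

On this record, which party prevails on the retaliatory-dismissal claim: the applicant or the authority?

— Issue I —
Stage I.1 (applicant, a clear and cogent showing, weight is at least 69): (a) net 81−1=80 ≥ 69 — meets; (b) net 89−16=73 ≥ 69 — meets.
  Stage I.1 is satisfied; the applicant continues to bear the burden.
Stage I.2 (applicant, the preponderance of the evidence, weight is at least 48): (c) 40 < 48 — fails; (d) net 97−50=47 < 48 — fails.
  Stage I.2 not carried; the applicant fails its burden.
So the authority prevails on this issue.
— Issue II —
Stage II.1 (applicant, a clear and cogent showing, weight is at least 78): (e) 88 ≥ 78 — meets.
  The applicant carries Stage II.1; the authority now bears the burden.
Stage II.2 (authority, a clear and cogent showing, weight is at least 78): (f) net 84−7=77 < 78 — fails; (g) net 91−7=84 ≥ 78 — meets.
  Not every element is met, so the authority fails to carry Stage II.2.
The analysis ends at Stage II.2; the applicant prevails on this issue.
— Issue III —
At Stage III.1 the applicant must meet the preponderance of the evidence (weight is at least 52): on (h) the weight is 88 less the opposing 32 gives net 56, which does reach 52, so (h) meets the standard.
  All elements met. The applicant retains the burden for Stage III.2.
At Stage III.2 the applicant must meet the preponderance of the evidence (weight is at least 52): on (i) the weight is 61, ≥ 52, so (i) meets the standard.
  Stage III.2 carried; the final stage is satisfied.
All stages carried — the applicant prevails on this issue.
Per-issue: Issue I → authority; Issue II → applicant; Issue III → applicant. The applicant must prevail on a majority of issues; overall, the applicant prevails.

applicant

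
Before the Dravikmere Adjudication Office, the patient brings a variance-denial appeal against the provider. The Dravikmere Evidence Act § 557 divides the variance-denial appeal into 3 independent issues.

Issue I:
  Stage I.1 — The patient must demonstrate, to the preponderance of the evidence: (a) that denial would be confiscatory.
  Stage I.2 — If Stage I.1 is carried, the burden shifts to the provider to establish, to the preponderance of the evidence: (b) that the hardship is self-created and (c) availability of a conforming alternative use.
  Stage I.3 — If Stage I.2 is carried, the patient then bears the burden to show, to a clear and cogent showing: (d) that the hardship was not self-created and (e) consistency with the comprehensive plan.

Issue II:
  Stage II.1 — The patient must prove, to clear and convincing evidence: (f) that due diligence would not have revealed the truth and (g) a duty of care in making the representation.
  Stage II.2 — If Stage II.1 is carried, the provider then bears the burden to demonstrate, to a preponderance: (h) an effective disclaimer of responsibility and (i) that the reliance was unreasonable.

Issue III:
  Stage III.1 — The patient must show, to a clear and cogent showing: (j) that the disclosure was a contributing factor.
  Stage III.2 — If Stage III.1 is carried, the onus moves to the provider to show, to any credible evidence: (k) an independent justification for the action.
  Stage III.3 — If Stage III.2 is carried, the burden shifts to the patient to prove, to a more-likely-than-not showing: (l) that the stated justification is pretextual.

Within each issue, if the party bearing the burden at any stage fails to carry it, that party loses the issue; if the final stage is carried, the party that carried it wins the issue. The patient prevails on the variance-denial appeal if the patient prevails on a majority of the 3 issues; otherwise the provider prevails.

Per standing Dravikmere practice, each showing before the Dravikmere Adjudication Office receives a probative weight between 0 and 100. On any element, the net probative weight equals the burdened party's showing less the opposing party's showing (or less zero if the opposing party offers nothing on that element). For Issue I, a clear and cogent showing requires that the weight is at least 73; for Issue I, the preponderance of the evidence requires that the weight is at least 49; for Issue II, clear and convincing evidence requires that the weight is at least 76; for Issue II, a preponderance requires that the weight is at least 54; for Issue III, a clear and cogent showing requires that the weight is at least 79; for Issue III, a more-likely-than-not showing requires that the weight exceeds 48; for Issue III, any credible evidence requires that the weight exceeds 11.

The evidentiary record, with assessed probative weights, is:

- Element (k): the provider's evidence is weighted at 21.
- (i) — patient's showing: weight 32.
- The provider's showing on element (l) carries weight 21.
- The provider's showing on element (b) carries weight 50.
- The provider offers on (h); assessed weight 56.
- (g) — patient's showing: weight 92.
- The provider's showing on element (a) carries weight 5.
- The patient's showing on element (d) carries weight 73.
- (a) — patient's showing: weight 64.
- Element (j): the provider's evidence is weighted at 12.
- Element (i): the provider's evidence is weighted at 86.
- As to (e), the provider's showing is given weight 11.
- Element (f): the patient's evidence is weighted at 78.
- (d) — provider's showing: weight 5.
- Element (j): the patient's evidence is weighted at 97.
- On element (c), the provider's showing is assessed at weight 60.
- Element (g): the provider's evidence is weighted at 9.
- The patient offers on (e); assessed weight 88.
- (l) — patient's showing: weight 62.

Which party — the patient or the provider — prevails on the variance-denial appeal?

provider

— Issue I —
Stage I.1 (patient, the preponderance of the evidence, weight is at least 49): (a) net 64−5=59 ≥ 49 — meets.
  The patient carries Stage I.1; the provider now bears the burden.
Stage I.2 (provider, the preponderance of the evidence, weight is at least 49): (b) 50 ≥ 49 — meets; (c) 60 ≥ 49 — meets.
  Stage I.2 carried; the burden shifts to the patient.
Stage I.3 (patient, a clear and cogent showing, weight is at least 73): (d) net 73−5=68 < 73 — fails; (e) net 88−11=77 ≥ 73 — meets.
  Not every element is met, so the patient fails to carry Stage I.3.
The provider prevails on this issue.
— Issue II —
Stage II.1 (patient, clear and convincing evidence, weight is at least 76): (f) 78 ≥ 76 — meets; (g) net 92−9=83 ≥ 76 — meets.
  The patient carries Stage II.1; the provider now bears the burden.
Stage II.2 (provider, a preponderance, weight is at least 54): (h) 56 ≥ 54 — meets; (i) net 86−32=54 ≥ 54 — meets.
  All elements met at the final stage.
Every stage carried; the provider prevails on this issue.
— Issue III —
At Stage III.1 the patient must meet a clear and cogent showing (weight is at least 79): on (j) the weight is 97 less the opposing 12 gives net 85, which does reach 79, so (j) meets the standard.
  Stage III.1 carried; the burden shifts to the provider.
At Stage III.2 the provider must meet any credible evidence (weight exceeds 11): on (k) the weight is 21, > 11, so (k) meets the standard.
  All elements met. The burden passes to the patient.
At Stage III.3 the patient must meet a more-likely-than-not showing (weight exceeds 48): on (l) the weight is 62 less the opposing 21 gives net 41, ≤ 48, so (l) does not meet the standard.
  Not every element is met, so the patient fails to carry Stage III.3.
The analysis ends at Stage III.3; the provider prevails on this issue.
Per-issue: Issue I → provider; Issue II → provider; Issue III → provider. The patient must prevail on a majority of issues; overall, the provider prevails.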